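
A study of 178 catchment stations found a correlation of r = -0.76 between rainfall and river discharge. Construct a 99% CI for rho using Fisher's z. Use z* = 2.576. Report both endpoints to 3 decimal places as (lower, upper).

(-0.831, -0.665)

Fisher z: z_r = atanh(r) = ½·ln((1+(-0.76))/(1−(-0.76))) = -0.996215
SE(z) = 1/√(n−3) = 1/√175 = 0.075593
99% ⇒ z* = 2.576; margin = 2.576·0.075593 = 0.194728
CI on z-scale: (-1.190943, -0.801487)
Back-transform: tanh(-1.190943) = -0.830871, tanh(-0.801487) = -0.664867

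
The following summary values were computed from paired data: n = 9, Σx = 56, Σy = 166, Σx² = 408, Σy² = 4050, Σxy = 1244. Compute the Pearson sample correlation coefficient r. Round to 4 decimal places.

Numerator: nΣxy − (Σx)(Σy) = 9·1244 − (56)(166) = 1900
Denominator: √[(nΣx²−(Σx)²)(nΣy²−(Σy)²)]
  nΣx²−(Σx)² = 9·408 − 3136 = 536;  nΣy²−(Σy)² = 9·4050 − 27556 = 8894
  √(536·8894) = √4767184 = 2183.3882
r = 1900 / 2183.3882 = 0.8702

0.8702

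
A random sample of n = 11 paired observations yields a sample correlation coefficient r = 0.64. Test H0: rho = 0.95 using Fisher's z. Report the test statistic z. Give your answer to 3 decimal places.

z_r = atanh(0.64) = 0.758174,  z_0 = atanh(0.95) = 1.831781
SE = 1/√(n−3) = 1/√8 = 0.353553
z = (z_r − z_0)/SE = (0.758174 − 1.831781) / 0.353553 = -1.073607 / 0.353553 = -3.037

-3.037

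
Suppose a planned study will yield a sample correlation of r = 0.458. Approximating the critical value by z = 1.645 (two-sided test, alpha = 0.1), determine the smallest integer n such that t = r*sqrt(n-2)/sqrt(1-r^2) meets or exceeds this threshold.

13

r√(n−2)/√(1−r²) ≥ 1.645  ⇔  n−2 ≥ (1.645)²·(1−r²)/r²
(1−r²)/r² = (1−0.209764)/0.209764 = 3.7673
n ≥ 2 + 2.706025·3.7673 = 2 + 10.1944 = 12.1944
⌈12.1944⌉ = 13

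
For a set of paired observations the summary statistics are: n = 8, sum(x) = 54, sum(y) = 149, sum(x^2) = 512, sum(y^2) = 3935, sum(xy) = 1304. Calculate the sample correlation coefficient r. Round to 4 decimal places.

Numerator: nΣxy − (Σx)(Σy) = 8·1304 − (54)(149) = 2386
Denominator: √[(nΣx²−(Σx)²)(nΣy²−(Σy)²)]
  nΣx²−(Σx)² = 8·512 − 2916 = 1180;  nΣy²−(Σy)² = 8·3935 − 22201 = 9279
  √(1180·9279) = √10949220 = 3308.9606
r = 2386 / 3308.9606 = 0.7211

0.7211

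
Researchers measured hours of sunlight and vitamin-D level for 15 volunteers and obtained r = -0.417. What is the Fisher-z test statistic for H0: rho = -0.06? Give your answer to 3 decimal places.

-1.330

Fisher z: atanh(-0.417) = -0.444055, atanh(-0.06) = -0.060072
z = (z_r − z_0)·√(n−3) = (-0.444055 − (-0.060072))·√12 = -0.383983 · 3.464102 = -1.330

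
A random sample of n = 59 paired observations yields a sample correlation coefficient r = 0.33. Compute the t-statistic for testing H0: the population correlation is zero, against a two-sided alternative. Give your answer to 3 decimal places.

2.639

1 − r² = 1 − 0.1089 = 0.8911;  √(1−r²) = 0.943981
√(n−2) = √57 = 7.549834
t = r·√(n−2)/√(1−r²) = 0.33 · 7.549834 / 0.943981 = 2.639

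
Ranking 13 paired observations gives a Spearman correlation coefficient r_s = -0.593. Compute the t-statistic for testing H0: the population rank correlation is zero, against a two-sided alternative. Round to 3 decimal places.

-2.443

1 − r_s² = 1 − 0.351649 = 0.648351;  √(1−r_s²) = 0.805202
√(n−2) = √11 = 3.316625
t = r_s·√(n−2)/√(1−r_s²) = -0.593 · 3.316625 / 0.805202 = -2.443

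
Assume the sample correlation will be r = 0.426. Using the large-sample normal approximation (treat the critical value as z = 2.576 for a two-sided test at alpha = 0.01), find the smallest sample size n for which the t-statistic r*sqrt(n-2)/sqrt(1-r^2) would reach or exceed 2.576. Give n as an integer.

r√(n−2)/√(1−r²) ≥ 2.576  ⇔  n−2 ≥ (2.576)²·(1−r²)/r²
(1−r²)/r² = (1−0.181476)/0.181476 = 4.5104
n ≥ 2 + 6.635776·4.5104 = 2 + 29.9300 = 31.9300
⌈31.9300⌉ = 32

32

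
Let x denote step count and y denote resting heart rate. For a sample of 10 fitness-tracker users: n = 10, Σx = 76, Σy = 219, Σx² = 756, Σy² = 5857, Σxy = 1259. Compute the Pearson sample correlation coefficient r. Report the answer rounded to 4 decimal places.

-0.9319

S_xy = nΣxy − ΣxΣy = 10·1259 − 76·219 = 12590 − 16644 = -4054
S_xx = nΣx² − (Σx)² = 10·756 − 76² = 7560 − 5776 = 1784
S_yy = nΣy² − (Σy)² = 10·5857 − 219² = 58570 − 47961 = 10609
r = S_xy / √(S_xx·S_yy) = -4054 / √(1784·10609) = -4054 / √18926456 = -4054 / 4350.4547 = -0.9319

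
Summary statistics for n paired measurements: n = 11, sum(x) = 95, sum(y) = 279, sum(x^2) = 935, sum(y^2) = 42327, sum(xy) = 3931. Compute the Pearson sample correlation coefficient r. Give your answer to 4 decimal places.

0.7572

S_xy = nΣxy − ΣxΣy = 11·3931 − 95·279 = 43241 − 26505 = 16736
S_xx = nΣx² − (Σx)² = 11·935 − 95² = 10285 − 9025 = 1260
S_yy = nΣy² − (Σy)² = 11·42327 − 279² = 465597 − 77841 = 387756
r = S_xy / √(S_xx·S_yy) = 16736 / √(1260·387756) = 16736 / √488572560 = 16736 / 22103.6775 = 0.7572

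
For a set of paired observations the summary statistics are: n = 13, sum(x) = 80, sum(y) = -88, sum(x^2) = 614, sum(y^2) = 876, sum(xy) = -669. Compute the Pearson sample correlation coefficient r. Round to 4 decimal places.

S_xy = nΣxy − ΣxΣy = 13·(-669) − 80·(-88) = -8697 − (-7040) = -1657
S_xx = nΣx² − (Σx)² = 13·614 − 80² = 7982 − 6400 = 1582
S_yy = nΣy² − (Σy)² = 13·876 − (-88)² = 11388 − 7744 = 3644
r = S_xy / √(S_xx·S_yy) = -1657 / √(1582·3644) = -1657 / √5764808 = -1657 / 2401.0015 = -0.6901

-0.6901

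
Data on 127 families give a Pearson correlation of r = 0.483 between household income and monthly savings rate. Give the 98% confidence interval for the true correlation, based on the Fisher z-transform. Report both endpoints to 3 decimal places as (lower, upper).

z_r = atanh(0.483) = 0.526890;  SE = 1/√(n−3) = 1/√124 = 0.089803
z-limits: 0.526890 ± 2.326·0.089803 = 0.526890 ± 0.208882 = [0.318008, 0.735772]
ρ-limits: (tanh 0.318008, tanh 0.735772) = (0.308, 0.627)

(0.308, 0.627)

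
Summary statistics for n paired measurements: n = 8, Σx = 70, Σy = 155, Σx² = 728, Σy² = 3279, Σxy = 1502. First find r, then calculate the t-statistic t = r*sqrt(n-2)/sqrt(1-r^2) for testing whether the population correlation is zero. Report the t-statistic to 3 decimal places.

Numerator: nΣxy − (Σx)(Σy) = 8·1502 − (70)(155) = 1166
Denominator: √[(nΣx²−(Σx)²)(nΣy²−(Σy)²)]
  nΣx²−(Σx)² = 8·728 − 4900 = 924;  nΣy²−(Σy)² = 8·3279 − 24025 = 2207
  √(924·2207) = √2039268 = 1428.0294
r = 1166 / 1428.0294 = 0.8165
t = r·√(n−2)/√(1−r²) = 0.8165·√6 / √(1−0.666672) = 2.000008 / 0.577346 = 3.464

3.464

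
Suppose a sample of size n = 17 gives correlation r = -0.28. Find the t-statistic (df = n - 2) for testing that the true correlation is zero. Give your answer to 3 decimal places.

1 − r² = 1 − 0.0784 = 0.9216;  √(1−r²) = 0.960000
√(n−2) = √15 = 3.872983
t = r·√(n−2)/√(1−r²) = -0.28 · 3.872983 / 0.960000 = -1.130

-1.130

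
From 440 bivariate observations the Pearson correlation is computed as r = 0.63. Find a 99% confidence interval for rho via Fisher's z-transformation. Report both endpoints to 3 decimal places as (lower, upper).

Fisher z: z_r = atanh(r) = ½·ln((1+0.63)/(1−0.63)) = 0.741416
SE(z) = 1/√(n−3) = 1/√437 = 0.047836
99% ⇒ z* = 2.576; margin = 2.576·0.047836 = 0.123226
CI on z-scale: (0.618190, 0.864642)
Back-transform: tanh(0.618190) = 0.549867, tanh(0.864642) = 0.698642

(0.550, 0.699)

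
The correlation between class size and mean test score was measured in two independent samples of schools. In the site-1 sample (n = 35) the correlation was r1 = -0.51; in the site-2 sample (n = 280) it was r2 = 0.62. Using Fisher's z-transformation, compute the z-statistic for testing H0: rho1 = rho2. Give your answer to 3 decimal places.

-6.897

z1 = atanh(-0.51) = -0.562730,  z2 = atanh(0.62) = 0.725005
SE = √(1/(n1−3) + 1/(n2−3)) = √(1/32 + 1/277) = √(0.0312500 + 0.0036101) = √0.0348601 = 0.186709
z = (z1 − z2)/SE = (-0.562730 − 0.725005) / 0.186709 = -1.287735 / 0.186709 = -6.897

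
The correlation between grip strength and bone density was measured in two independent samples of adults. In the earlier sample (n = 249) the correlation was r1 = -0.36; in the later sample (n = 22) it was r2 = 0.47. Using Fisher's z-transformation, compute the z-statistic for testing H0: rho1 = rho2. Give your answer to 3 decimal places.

-3.725

z1 = atanh(-0.36) = -0.376886,  z2 = atanh(0.47) = 0.510070
SE = √(1/(n1−3) + 1/(n2−3)) = √(1/246 + 1/19) = √(0.0040650 + 0.0526316) = √0.0566966 = 0.238110
z = (z1 − z2)/SE = (-0.376886 − 0.510070) / 0.238110 = -0.886956 / 0.238110 = -3.725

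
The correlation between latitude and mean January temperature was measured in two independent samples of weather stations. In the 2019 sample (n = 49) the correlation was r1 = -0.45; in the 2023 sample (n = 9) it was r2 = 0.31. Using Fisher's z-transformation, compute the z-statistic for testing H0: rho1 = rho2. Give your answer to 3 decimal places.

z1 = atanh(-0.45) = -0.484700,  z2 = atanh(0.31) = 0.320545
SE = √(1/(n1−3) + 1/(n2−3)) = √(1/46 + 1/6) = √(0.0217391 + 0.1666667) = √0.1884058 = 0.434057
z = (z1 − z2)/SE = (-0.484700 − 0.320545) / 0.434057 = -0.805245 / 0.434057 = -1.855

-1.855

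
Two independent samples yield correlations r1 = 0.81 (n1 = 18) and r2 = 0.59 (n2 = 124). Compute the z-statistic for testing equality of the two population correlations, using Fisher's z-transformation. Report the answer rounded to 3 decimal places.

z1 = atanh(0.81) = 1.127029,  z2 = atanh(0.59) = 0.677666
SE = √(1/(n1−3) + 1/(n2−3)) = √(1/15 + 1/121) = √(0.0666667 + 0.0082645) = √0.0749312 = 0.273736
z = (z1 − z2)/SE = (1.127029 − 0.677666) / 0.273736 = 0.449363 / 0.273736 = 1.642

1.642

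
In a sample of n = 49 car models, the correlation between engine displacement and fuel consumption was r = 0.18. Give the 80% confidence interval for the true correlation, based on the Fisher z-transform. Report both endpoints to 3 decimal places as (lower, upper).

(-0.007, 0.355)

z_r = atanh(0.18) = 0.181983;  SE = 1/√(n−3) = 1/√46 = 0.147442
z-limits: 0.181983 ± 1.282·0.147442 = 0.181983 ± 0.189021 = [-0.007038, 0.371004]
ρ-limits: (tanh -0.007038, tanh 0.371004) = (-0.007, 0.355)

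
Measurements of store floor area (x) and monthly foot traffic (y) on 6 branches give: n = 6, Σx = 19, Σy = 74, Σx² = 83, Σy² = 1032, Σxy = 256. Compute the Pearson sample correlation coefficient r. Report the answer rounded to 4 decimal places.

Numerator: nΣxy − (Σx)(Σy) = 6·256 − (19)(74) = 130
Denominator: √[(nΣx²−(Σx)²)(nΣy²−(Σy)²)]
  nΣx²−(Σx)² = 6·83 − 361 = 137;  nΣy²−(Σy)² = 6·1032 − 5476 = 716
  √(137·716) = √98092 = 313.1964
r = 130 / 313.1964 = 0.4151

0.4151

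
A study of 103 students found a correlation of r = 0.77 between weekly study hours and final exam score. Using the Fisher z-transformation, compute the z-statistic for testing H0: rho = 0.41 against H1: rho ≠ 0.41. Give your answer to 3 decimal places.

5.847

Fisher z: atanh(0.77) = 1.020328, atanh(0.41) = 0.435611
z = (z_r − z_0)·√(n−3) = (1.020328 − 0.435611)·√100 = 0.584717 · 10.000000 = 5.847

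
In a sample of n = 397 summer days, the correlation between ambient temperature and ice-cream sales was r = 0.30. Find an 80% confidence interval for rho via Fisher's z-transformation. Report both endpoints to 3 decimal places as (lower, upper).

(0.240, 0.358)

Fisher z: z_r = atanh(r) = ½·ln((1+0.30)/(1−0.30)) = 0.309520
SE(z) = 1/√(n−3) = 1/√394 = 0.050379
80% ⇒ z* = 1.282; margin = 1.282·0.050379 = 0.064586
CI on z-scale: (0.244934, 0.374106)
Back-transform: tanh(0.244934) = 0.240151, tanh(0.374106) = 0.357578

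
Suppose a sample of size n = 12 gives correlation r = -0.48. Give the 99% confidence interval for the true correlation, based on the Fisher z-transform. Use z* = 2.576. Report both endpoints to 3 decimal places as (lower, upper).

(-0.881, 0.324)

Fisher z: z_r = atanh(r) = ½·ln((1+(-0.48))/(1−(-0.48))) = -0.522984
SE(z) = 1/√(n−3) = 1/√9 = 0.333333
99% ⇒ z* = 2.576; margin = 2.576·0.333333 = 0.858666
CI on z-scale: (-1.381650, 0.335682)
Back-transform: tanh(-1.381650) = -0.881320, tanh(0.335682) = 0.323617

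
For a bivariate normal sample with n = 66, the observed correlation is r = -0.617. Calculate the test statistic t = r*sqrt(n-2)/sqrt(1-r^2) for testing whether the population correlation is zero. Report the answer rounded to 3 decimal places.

-6.272

t = r·√(n−2) / √(1−r²) with r = -0.617, n = 66
  = -0.617·√64 / √(1 − 0.380689)
  = -0.617·8.000000 / 0.786963
  = -4.936000 / 0.786963 = -6.272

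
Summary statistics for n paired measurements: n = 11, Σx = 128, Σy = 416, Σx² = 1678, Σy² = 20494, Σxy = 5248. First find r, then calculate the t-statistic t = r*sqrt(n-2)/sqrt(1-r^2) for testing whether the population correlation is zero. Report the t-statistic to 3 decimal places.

1.428

Numerator: nΣxy − (Σx)(Σy) = 11·5248 − (128)(416) = 4480
Denominator: √[(nΣx²−(Σx)²)(nΣy²−(Σy)²)]
  nΣx²−(Σx)² = 11·1678 − 16384 = 2074;  nΣy²−(Σy)² = 11·20494 − 173056 = 52378
  √(2074·52378) = √108631972 = 10422.6663
r = 4480 / 10422.6663 = 0.4298
t = r·√(n−2)/√(1−r²) = 0.4298·√9 / √(1−0.184728) = 1.289400 / 0.902924 = 1.428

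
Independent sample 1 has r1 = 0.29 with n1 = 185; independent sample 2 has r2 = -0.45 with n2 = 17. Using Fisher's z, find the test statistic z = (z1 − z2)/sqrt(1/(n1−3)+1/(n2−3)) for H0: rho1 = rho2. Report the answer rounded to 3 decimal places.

z1 = atanh(0.29) = 0.298566,  z2 = atanh(-0.45) = -0.484700
SE = √(1/(n1−3) + 1/(n2−3)) = √(1/182 + 1/14) = √(0.0054945 + 0.0714286) = √0.0769231 = 0.277350
z = (z1 − z2)/SE = (0.298566 − (-0.484700)) / 0.277350 = 0.783266 / 0.277350 = 2.824

2.824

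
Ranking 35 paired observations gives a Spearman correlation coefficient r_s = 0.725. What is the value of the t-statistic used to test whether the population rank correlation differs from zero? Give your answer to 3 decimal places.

6.047

1 − r_s² = 1 − 0.525625 = 0.474375;  √(1−r_s²) = 0.688749
√(n−2) = √33 = 5.744563
t = r_s·√(n−2)/√(1−r_s²) = 0.725 · 5.744563 / 0.688749 = 6.047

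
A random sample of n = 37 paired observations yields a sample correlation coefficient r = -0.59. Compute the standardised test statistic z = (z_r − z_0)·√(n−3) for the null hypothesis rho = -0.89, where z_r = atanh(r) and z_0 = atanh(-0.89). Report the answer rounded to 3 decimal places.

4.340

z_r = atanh(-0.59) = -0.677666,  z_0 = atanh(-0.89) = -1.421926
SE = 1/√(n−3) = 1/√34 = 0.171499
z = (z_r − z_0)/SE = (-0.677666 − (-1.421926)) / 0.171499 = 0.744260 / 0.171499 = 4.340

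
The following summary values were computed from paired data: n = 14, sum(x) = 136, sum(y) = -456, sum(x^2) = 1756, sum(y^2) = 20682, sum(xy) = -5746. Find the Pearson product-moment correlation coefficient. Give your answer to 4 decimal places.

S_xy = nΣxy − ΣxΣy = 14·(-5746) − 136·(-456) = -80444 − (-62016) = -18428
S_xx = nΣx² − (Σx)² = 14·1756 − 136² = 24584 − 18496 = 6088
S_yy = nΣy² − (Σy)² = 14·20682 − (-456)² = 289548 − 207936 = 81612
r = S_xy / √(S_xx·S_yy) = -18428 / √(6088·81612) = -18428 / √496853856 = -18428 / 22290.2188 = -0.8267

-0.8267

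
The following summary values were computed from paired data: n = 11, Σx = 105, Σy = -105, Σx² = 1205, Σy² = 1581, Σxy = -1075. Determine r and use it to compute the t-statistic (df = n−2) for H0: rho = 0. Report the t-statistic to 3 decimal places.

-0.652

S_xy = nΣxy − ΣxΣy = 11·(-1075) − 105·(-105) = -11825 − (-11025) = -800
S_xx = nΣx² − (Σx)² = 11·1205 − 105² = 13255 − 11025 = 2230
S_yy = nΣy² − (Σy)² = 11·1581 − (-105)² = 17391 − 11025 = 6366
r = S_xy / √(S_xx·S_yy) = -800 / √(2230·6366) = -800 / √14196180 = -800 / 3767.7818 = -0.2123
t = r·√(n−2)/√(1−r²) = -0.2123·√9 / √(1−0.045071) = -0.636900 / 0.977205 = -0.652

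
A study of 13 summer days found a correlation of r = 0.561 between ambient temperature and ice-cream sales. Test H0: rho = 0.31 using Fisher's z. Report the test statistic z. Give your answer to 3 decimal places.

0.992

z_r = atanh(0.561) = 0.634291,  z_0 = atanh(0.31) = 0.320545
SE = 1/√(n−3) = 1/√10 = 0.316228
z = (z_r − z_0)/SE = (0.634291 − 0.320545) / 0.316228 = 0.313746 / 0.316228 = 0.992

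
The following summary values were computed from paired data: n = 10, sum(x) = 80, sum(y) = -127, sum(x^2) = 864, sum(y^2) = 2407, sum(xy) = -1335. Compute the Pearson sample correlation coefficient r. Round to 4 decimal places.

-0.7564

S_xy = nΣxy − ΣxΣy = 10·(-1335) − 80·(-127) = -13350 − (-10160) = -3190
S_xx = nΣx² − (Σx)² = 10·864 − 80² = 8640 − 6400 = 2240
S_yy = nΣy² − (Σy)² = 10·2407 − (-127)² = 24070 − 16129 = 7941
r = S_xy / √(S_xx·S_yy) = -3190 / √(2240·7941) = -3190 / √17787840 = -3190 / 4217.5633 = -0.7564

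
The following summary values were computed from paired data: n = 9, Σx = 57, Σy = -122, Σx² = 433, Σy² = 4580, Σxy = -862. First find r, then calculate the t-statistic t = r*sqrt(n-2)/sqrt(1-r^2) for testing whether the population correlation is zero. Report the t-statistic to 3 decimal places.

-0.525

S_xy = nΣxy − ΣxΣy = 9·(-862) − 57·(-122) = -7758 − (-6954) = -804
S_xx = nΣx² − (Σx)² = 9·433 − 57² = 3897 − 3249 = 648
S_yy = nΣy² − (Σy)² = 9·4580 − (-122)² = 41220 − 14884 = 26336
r = S_xy / √(S_xx·S_yy) = -804 / √(648·26336) = -804 / √17065728 = -804 / 4131.0686 = -0.1946
t = r·√(n−2)/√(1−r²) = -0.1946·√7 / √(1−0.037869) = -0.514863 / 0.980883 = -0.525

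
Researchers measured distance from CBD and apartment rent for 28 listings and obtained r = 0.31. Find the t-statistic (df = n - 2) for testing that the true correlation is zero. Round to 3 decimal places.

1.663

t = r·√(n−2) / √(1−r²) with r = 0.31, n = 28
  = 0.31·√26 / √(1 − 0.0961)
  = 0.31·5.099020 / 0.950737
  = 1.580696 / 0.950737 = 1.663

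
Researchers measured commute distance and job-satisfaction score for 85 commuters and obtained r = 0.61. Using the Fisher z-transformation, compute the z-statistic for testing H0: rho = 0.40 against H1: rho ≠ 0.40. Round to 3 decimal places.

2.583

Fisher z: atanh(0.61) = 0.708921, atanh(0.40) = 0.423649
z = (z_r − z_0)·√(n−3) = (0.708921 − 0.423649)·√82 = 0.285272 · 9.055385 = 2.583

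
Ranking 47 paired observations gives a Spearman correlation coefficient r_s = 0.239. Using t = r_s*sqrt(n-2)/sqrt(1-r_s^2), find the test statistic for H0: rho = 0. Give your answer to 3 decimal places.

1.651

1 − r_s² = 1 − 0.057121 = 0.942879;  √(1−r_s²) = 0.971020
√(n−2) = √45 = 6.708204
t = r_s·√(n−2)/√(1−r_s²) = 0.239 · 6.708204 / 0.971020 = 1.651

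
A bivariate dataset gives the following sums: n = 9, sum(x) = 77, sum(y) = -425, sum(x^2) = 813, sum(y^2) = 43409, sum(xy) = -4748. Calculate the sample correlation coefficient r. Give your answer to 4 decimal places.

Numerator: nΣxy − (Σx)(Σy) = 9·(-4748) − (77)(-425) = -10007
Denominator: √[(nΣx²−(Σx)²)(nΣy²−(Σy)²)]
  nΣx²−(Σx)² = 9·813 − 5929 = 1388;  nΣy²−(Σy)² = 9·43409 − 180625 = 210056
  √(1388·210056) = √291557728 = 17075.0616
r = -10007 / 17075.0616 = -0.5861

-0.5861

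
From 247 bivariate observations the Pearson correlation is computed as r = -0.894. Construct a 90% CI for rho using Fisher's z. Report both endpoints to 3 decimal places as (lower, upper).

z_r = atanh(-0.894) = -1.441504;  SE = 1/√(n−3) = 1/√244 = 0.064018
z-limits: -1.441504 ± 1.645·0.064018 = -1.441504 ± 0.105310 = [-1.546814, -1.336194]
ρ-limits: (tanh -1.546814, tanh -1.336194) = (-0.913, -0.871)

(-0.913, -0.871)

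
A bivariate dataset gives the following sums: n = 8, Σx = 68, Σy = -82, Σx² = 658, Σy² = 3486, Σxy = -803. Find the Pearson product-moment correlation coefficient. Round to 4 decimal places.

-0.2304

Numerator: nΣxy − (Σx)(Σy) = 8·(-803) − (68)(-82) = -848
Denominator: √[(nΣx²−(Σx)²)(nΣy²−(Σy)²)]
  nΣx²−(Σx)² = 8·658 − 4624 = 640;  nΣy²−(Σy)² = 8·3486 − 6724 = 21164
  √(640·21164) = √13544960 = 3680.3478
r = -848 / 3680.3478 = -0.2304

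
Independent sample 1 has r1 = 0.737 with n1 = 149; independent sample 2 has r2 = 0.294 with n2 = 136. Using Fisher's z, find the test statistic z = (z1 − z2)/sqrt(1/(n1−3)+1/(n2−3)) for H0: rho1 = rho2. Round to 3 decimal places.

5.347

Fisher z-transforms: z1 = atanh(0.737) = 0.943880, z2 = atanh(0.294) = 0.302939; difference d = 0.640941
Var(d) = 1/146 + 1/133 = 0.0068493 + 0.0075188 = 0.0143681
z = d/√Var(d) = 0.640941 / √0.0143681 = 0.640941 / 0.119867 = 5.347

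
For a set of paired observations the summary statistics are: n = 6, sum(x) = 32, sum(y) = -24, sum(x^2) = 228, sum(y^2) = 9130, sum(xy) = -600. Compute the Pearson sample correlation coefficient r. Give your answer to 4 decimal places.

Numerator: nΣxy − (Σx)(Σy) = 6·(-600) − (32)(-24) = -2832
Denominator: √[(nΣx²−(Σx)²)(nΣy²−(Σy)²)]
  nΣx²−(Σx)² = 6·228 − 1024 = 344;  nΣy²−(Σy)² = 6·9130 − 576 = 54204
  √(344·54204) = √18646176 = 4318.1218
r = -2832 / 4318.1218 = -0.6558

-0.6558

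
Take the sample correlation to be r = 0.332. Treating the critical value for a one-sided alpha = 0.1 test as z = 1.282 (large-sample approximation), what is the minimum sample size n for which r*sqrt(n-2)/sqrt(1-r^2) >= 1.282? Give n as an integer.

16

r√(n−2)/√(1−r²) ≥ 1.282  ⇔  n−2 ≥ (1.282)²·(1−r²)/r²
(1−r²)/r² = (1−0.110224)/0.110224 = 8.0724
n ≥ 2 + 1.643524·8.0724 = 2 + 13.2672 = 15.2672
⌈15.2672⌉ = 16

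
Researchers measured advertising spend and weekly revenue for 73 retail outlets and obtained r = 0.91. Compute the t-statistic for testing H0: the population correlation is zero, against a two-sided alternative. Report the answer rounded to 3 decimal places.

18.494

t = r·√(n−2) / √(1−r²) with r = 0.91, n = 73
  = 0.91·√71 / √(1 − 0.8281)
  = 0.91·8.426150 / 0.414608
  = 7.667796 / 0.414608 = 18.494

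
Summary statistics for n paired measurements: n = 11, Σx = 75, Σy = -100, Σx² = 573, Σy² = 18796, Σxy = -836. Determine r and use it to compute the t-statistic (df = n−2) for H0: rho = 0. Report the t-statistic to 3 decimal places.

Numerator: nΣxy − (Σx)(Σy) = 11·(-836) − (75)(-100) = -1696
Denominator: √[(nΣx²−(Σx)²)(nΣy²−(Σy)²)]
  nΣx²−(Σx)² = 11·573 − 5625 = 678;  nΣy²−(Σy)² = 11·18796 − 10000 = 196756
  √(678·196756) = √133400568 = 11549.9164
r = -1696 / 11549.9164 = -0.1468
t = r·√(n−2)/√(1−r²) = -0.1468·√9 / √(1−0.021550) = -0.440400 / 0.989166 = -0.445

-0.445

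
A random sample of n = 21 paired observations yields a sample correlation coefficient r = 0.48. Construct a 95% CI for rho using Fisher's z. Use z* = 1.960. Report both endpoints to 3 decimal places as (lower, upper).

(0.061, 0.755)

z_r = atanh(0.48) = 0.522984;  SE = 1/√(n−3) = 1/√18 = 0.235702
z-limits: 0.522984 ± 1.960·0.235702 = 0.522984 ± 0.461976 = [0.061008, 0.984960]
ρ-limits: (tanh 0.061008, tanh 0.984960) = (0.061, 0.755)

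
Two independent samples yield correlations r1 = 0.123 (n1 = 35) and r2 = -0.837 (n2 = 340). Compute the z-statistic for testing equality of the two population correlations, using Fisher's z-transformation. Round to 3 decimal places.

7.215

z1 = atanh(0.123) = 0.123626,  z2 = atanh(-0.837) = -1.211069
SE = √(1/(n1−3) + 1/(n2−3)) = √(1/32 + 1/337) = √(0.0312500 + 0.0029674) = √0.0342174 = 0.184979
z = (z1 − z2)/SE = (0.123626 − (-1.211069)) / 0.184979 = 1.334695 / 0.184979 = 7.215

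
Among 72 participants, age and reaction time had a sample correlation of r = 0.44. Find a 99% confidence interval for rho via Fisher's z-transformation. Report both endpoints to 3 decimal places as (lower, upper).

(0.161, 0.654)

Fisher z: z_r = atanh(r) = ½·ln((1+0.44)/(1−0.44)) = 0.472231
SE(z) = 1/√(n−3) = 1/√69 = 0.120386
99% ⇒ z* = 2.576; margin = 2.576·0.120386 = 0.310114
CI on z-scale: (0.162117, 0.782345)
Back-transform: tanh(0.162117) = 0.160712, tanh(0.782345) = 0.654051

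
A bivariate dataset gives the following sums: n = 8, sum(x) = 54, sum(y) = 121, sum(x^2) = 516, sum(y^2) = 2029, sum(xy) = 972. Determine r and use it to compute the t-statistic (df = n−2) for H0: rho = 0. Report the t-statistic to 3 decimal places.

Numerator: nΣxy − (Σx)(Σy) = 8·972 − (54)(121) = 1242
Denominator: √[(nΣx²−(Σx)²)(nΣy²−(Σy)²)]
  nΣx²−(Σx)² = 8·516 − 2916 = 1212;  nΣy²−(Σy)² = 8·2029 − 14641 = 1591
  √(1212·1591) = √1928292 = 1388.6295
r = 1242 / 1388.6295 = 0.8944
t = r·√(n−2)/√(1−r²) = 0.8944·√6 / √(1−0.799951) = 2.190824 / 0.447268 = 4.898

4.898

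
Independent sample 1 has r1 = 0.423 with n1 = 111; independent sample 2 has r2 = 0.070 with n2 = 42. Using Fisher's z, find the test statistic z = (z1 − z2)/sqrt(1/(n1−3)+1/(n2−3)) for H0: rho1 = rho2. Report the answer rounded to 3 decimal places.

Fisher z-transforms: z1 = atanh(0.423) = 0.451340, z2 = atanh(0.070) = 0.070115; difference d = 0.381225
Var(d) = 1/108 + 1/39 = 0.0092593 + 0.0256410 = 0.0349003
z = d/√Var(d) = 0.381225 / √0.0349003 = 0.381225 / 0.186816 = 2.041

2.041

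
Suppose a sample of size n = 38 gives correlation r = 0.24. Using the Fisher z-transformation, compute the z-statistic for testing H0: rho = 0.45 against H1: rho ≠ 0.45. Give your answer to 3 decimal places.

-1.419

z_r = atanh(0.24) = 0.244774,  z_0 = atanh(0.45) = 0.484700
SE = 1/√(n−3) = 1/√35 = 0.169031
z = (z_r − z_0)/SE = (0.244774 − 0.484700) / 0.169031 = -0.239926 / 0.169031 = -1.419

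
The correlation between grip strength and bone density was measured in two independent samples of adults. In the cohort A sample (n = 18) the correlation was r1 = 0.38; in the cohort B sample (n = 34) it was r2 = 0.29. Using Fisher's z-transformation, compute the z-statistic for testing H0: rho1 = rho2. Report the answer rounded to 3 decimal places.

Fisher z-transforms: z1 = atanh(0.38) = 0.400060, z2 = atanh(0.29) = 0.298566; difference d = 0.101494
Var(d) = 1/15 + 1/31 = 0.0666667 + 0.0322581 = 0.0989248
z = d/√Var(d) = 0.101494 / √0.0989248 = 0.101494 / 0.314523 = 0.323

0.323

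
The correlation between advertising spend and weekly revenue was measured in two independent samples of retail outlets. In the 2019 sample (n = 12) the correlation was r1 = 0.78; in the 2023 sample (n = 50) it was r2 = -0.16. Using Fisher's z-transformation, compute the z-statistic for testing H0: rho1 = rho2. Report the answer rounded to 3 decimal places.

3.317

z1 = atanh(0.78) = 1.045371,  z2 = atanh(-0.16) = -0.161387
SE = √(1/(n1−3) + 1/(n2−3)) = √(1/9 + 1/47) = √(0.1111111 + 0.0212766) = √0.1323877 = 0.363851
z = (z1 − z2)/SE = (1.045371 − (-0.161387)) / 0.363851 = 1.206758 / 0.363851 = 3.317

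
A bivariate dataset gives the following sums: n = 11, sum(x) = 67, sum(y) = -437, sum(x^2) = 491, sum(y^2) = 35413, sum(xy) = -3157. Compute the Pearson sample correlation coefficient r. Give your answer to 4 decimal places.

Numerator: nΣxy − (Σx)(Σy) = 11·(-3157) − (67)(-437) = -5448
Denominator: √[(nΣx²−(Σx)²)(nΣy²−(Σy)²)]
  nΣx²−(Σx)² = 11·491 − 4489 = 912;  nΣy²−(Σy)² = 11·35413 − 190969 = 198574
  √(912·198574) = √181099488 = 13457.3210
r = -5448 / 13457.3210 = -0.4048

-0.4048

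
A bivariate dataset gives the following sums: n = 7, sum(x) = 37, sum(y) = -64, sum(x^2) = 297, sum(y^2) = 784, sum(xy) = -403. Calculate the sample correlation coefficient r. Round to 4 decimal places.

-0.4557

Numerator: nΣxy − (Σx)(Σy) = 7·(-403) − (37)(-64) = -453
Denominator: √[(nΣx²−(Σx)²)(nΣy²−(Σy)²)]
  nΣx²−(Σx)² = 7·297 − 1369 = 710;  nΣy²−(Σy)² = 7·784 − 4096 = 1392
  √(710·1392) = √988320 = 994.1428
r = -453 / 994.1428 = -0.4557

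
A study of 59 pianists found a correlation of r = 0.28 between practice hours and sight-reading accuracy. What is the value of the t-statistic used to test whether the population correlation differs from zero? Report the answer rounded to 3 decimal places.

2.202

t = r·√(n−2) / √(1−r²) with r = 0.28, n = 59
  = 0.28·√57 / √(1 − 0.0784)
  = 0.28·7.549834 / 0.960000
  = 2.113954 / 0.960000 = 2.202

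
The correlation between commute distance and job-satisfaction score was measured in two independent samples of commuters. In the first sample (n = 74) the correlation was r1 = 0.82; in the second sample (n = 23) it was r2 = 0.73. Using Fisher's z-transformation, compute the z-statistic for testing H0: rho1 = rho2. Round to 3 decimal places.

z1 = atanh(0.82) = 1.156817,  z2 = atanh(0.73) = 0.928727
SE = √(1/(n1−3) + 1/(n2−3)) = √(1/71 + 1/20) = √(0.0140845 + 0.0500000) = √0.0640845 = 0.253149
z = (z1 − z2)/SE = (1.156817 − 0.928727) / 0.253149 = 0.228090 / 0.253149 = 0.901

0.901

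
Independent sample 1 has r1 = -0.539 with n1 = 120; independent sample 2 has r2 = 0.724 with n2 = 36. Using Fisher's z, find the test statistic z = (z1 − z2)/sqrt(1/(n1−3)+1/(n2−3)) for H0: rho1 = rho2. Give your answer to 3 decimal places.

z1 = atanh(-0.539) = -0.602745,  z2 = atanh(0.724) = 0.916001
SE = √(1/(n1−3) + 1/(n2−3)) = √(1/117 + 1/33) = √(0.0085470 + 0.0303030) = √0.0388500 = 0.197104
z = (z1 − z2)/SE = (-0.602745 − 0.916001) / 0.197104 = -1.518746 / 0.197104 = -7.705

-7.705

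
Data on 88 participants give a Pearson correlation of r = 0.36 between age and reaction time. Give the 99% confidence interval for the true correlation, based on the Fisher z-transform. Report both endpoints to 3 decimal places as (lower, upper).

(0.097, 0.576)

Fisher z: z_r = atanh(r) = ½·ln((1+0.36)/(1−0.36)) = 0.376886
SE(z) = 1/√(n−3) = 1/√85 = 0.108465
99% ⇒ z* = 2.576; margin = 2.576·0.108465 = 0.279406
CI on z-scale: (0.097480, 0.656292)
Back-transform: tanh(0.097480) = 0.097172, tanh(0.656292) = 0.575890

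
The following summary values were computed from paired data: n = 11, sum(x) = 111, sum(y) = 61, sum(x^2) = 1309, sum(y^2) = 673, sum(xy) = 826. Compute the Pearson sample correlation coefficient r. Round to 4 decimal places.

0.8369

S_xy = nΣxy − ΣxΣy = 11·826 − 111·61 = 9086 − 6771 = 2315
S_xx = nΣx² − (Σx)² = 11·1309 − 111² = 14399 − 12321 = 2078
S_yy = nΣy² − (Σy)² = 11·673 − 61² = 7403 − 3721 = 3682
r = S_xy / √(S_xx·S_yy) = 2315 / √(2078·3682) = 2315 / √7651196 = 2315 / 2766.0795 = 0.8369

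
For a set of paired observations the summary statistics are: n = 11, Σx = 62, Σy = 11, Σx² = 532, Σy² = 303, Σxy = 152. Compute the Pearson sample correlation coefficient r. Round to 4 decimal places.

S_xy = nΣxy − ΣxΣy = 11·152 − 62·11 = 1672 − 682 = 990
S_xx = nΣx² − (Σx)² = 11·532 − 62² = 5852 − 3844 = 2008
S_yy = nΣy² − (Σy)² = 11·303 − 11² = 3333 − 121 = 3212
r = S_xy / √(S_xx·S_yy) = 990 / √(2008·3212) = 990 / √6449696 = 990 / 2539.6252 = 0.3898

0.3898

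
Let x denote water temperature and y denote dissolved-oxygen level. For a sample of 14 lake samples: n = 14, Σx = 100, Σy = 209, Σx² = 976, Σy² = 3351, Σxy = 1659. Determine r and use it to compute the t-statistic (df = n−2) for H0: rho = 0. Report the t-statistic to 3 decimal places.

Numerator: nΣxy − (Σx)(Σy) = 14·1659 − (100)(209) = 2326
Denominator: √[(nΣx²−(Σx)²)(nΣy²−(Σy)²)]
  nΣx²−(Σx)² = 14·976 − 10000 = 3664;  nΣy²−(Σy)² = 14·3351 − 43681 = 3233
  √(3664·3233) = √11845712 = 3441.7600
r = 2326 / 3441.7600 = 0.6758
t = r·√(n−2)/√(1−r²) = 0.6758·√12 / √(1−0.456706) = 2.341040 / 0.737085 = 3.176

3.176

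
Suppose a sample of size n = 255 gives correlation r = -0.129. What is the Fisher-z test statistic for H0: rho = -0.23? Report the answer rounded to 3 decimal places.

Fisher z: atanh(-0.129) = -0.129723, atanh(-0.23) = -0.234189
z = (z_r − z_0)·√(n−3) = (-0.129723 − (-0.234189))·√252 = 0.104466 · 15.874508 = 1.658

1.658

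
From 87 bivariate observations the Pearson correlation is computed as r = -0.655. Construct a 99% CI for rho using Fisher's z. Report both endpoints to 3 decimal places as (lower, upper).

(-0.788, -0.464)

Fisher z: z_r = atanh(r) = ½·ln((1+(-0.655))/(1−(-0.655))) = -0.784006
SE(z) = 1/√(n−3) = 1/√84 = 0.109109
99% ⇒ z* = 2.576; margin = 2.576·0.109109 = 0.281065
CI on z-scale: (-1.065071, -0.502941)
Back-transform: tanh(-1.065071) = -0.787597, tanh(-0.502941) = -0.464427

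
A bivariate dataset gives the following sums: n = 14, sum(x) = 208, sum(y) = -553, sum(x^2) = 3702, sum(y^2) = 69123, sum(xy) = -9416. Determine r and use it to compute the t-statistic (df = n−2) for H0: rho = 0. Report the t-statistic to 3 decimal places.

-0.793

S_xy = nΣxy − ΣxΣy = 14·(-9416) − 208·(-553) = -131824 − (-115024) = -16800
S_xx = nΣx² − (Σx)² = 14·3702 − 208² = 51828 − 43264 = 8564
S_yy = nΣy² − (Σy)² = 14·69123 − (-553)² = 967722 − 305809 = 661913
r = S_xy / √(S_xx·S_yy) = -16800 / √(8564·661913) = -16800 / √5668622932 = -16800 / 75290.2579 = -0.2231
t = r·√(n−2)/√(1−r²) = -0.2231·√12 / √(1−0.049774) = -0.772841 / 0.974795 = -0.793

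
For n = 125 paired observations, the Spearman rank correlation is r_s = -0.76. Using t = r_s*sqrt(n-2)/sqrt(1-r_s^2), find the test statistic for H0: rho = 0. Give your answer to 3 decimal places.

t = r_s·√(n−2) / √(1−r_s²) with r_s = -0.76, n = 125
  = -0.76·√123 / √(1 − 0.5776)
  = -0.76·11.090537 / 0.649923
  = -8.428808 / 0.649923 = -12.969

-12.969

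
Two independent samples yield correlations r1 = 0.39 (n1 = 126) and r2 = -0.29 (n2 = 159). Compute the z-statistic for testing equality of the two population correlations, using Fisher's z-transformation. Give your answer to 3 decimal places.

z1 = atanh(0.39) = 0.411800,  z2 = atanh(-0.29) = -0.298566
SE = √(1/(n1−3) + 1/(n2−3)) = √(1/123 + 1/156) = √(0.0081301 + 0.0064103) = √0.0145404 = 0.120584
z = (z1 − z2)/SE = (0.411800 − (-0.298566)) / 0.120584 = 0.710366 / 0.120584 = 5.891

5.891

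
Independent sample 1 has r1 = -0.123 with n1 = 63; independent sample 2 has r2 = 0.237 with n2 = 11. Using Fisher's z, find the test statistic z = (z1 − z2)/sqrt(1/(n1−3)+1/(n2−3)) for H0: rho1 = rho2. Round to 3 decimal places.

Fisher z-transforms: z1 = atanh(-0.123) = -0.123626, z2 = atanh(0.237) = 0.241593; difference d = -0.365219
Var(d) = 1/60 + 1/8 = 0.0166667 + 0.1250000 = 0.1416667
z = d/√Var(d) = -0.365219 / √0.1416667 = -0.365219 / 0.376386 = -0.970

-0.970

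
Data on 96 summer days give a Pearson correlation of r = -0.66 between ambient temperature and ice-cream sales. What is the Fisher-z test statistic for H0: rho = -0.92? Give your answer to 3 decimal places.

z_r = atanh(-0.66) = -0.792814,  z_0 = atanh(-0.92) = -1.589027
SE = 1/√(n−3) = 1/√93 = 0.103695
z = (z_r − z_0)/SE = (-0.792814 − (-1.589027)) / 0.103695 = 0.796213 / 0.103695 = 7.678

7.678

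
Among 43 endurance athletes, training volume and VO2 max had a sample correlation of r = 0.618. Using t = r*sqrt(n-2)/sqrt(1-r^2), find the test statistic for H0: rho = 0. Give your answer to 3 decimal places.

t = r·√(n−2) / √(1−r²) with r = 0.618, n = 43
  = 0.618·√41 / √(1 − 0.381924)
  = 0.618·6.403124 / 0.786178
  = 3.957131 / 0.786178 = 5.033

5.033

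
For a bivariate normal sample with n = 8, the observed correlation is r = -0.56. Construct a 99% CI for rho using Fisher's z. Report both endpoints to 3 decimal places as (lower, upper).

(-0.945, 0.477)

z_r = atanh(-0.56) = -0.632833;  SE = 1/√(n−3) = 1/√5 = 0.447214
z-limits: -0.632833 ± 2.576·0.447214 = -0.632833 ± 1.152023 = [-1.784856, 0.519190]
ρ-limits: (tanh -1.784856, tanh 0.519190) = (-0.945, 0.477)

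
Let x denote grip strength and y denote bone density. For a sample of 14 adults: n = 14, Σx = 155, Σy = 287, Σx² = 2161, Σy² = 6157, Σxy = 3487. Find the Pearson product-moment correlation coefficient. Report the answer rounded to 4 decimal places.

0.8872

S_xy = nΣxy − ΣxΣy = 14·3487 − 155·287 = 48818 − 44485 = 4333
S_xx = nΣx² − (Σx)² = 14·2161 − 155² = 30254 − 24025 = 6229
S_yy = nΣy² − (Σy)² = 14·6157 − 287² = 86198 − 82369 = 3829
r = S_xy / √(S_xx·S_yy) = 4333 / √(6229·3829) = 4333 / √23850841 = 4333 / 4883.7323 = 0.8872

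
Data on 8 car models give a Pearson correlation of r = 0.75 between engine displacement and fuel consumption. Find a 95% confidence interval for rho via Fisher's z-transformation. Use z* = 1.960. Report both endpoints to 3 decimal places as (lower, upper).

(0.096, 0.952)

z_r = atanh(0.75) = 0.972955;  SE = 1/√(n−3) = 1/√5 = 0.447214
z-limits: 0.972955 ± 1.960·0.447214 = 0.972955 ± 0.876539 = [0.096416, 1.849494]
ρ-limits: (tanh 0.096416, tanh 1.849494) = (0.096, 0.952)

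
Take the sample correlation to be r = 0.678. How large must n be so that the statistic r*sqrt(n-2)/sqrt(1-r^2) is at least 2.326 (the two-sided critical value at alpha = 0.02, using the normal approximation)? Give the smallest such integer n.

Need r·√(n−2)/√(1−r²) ≥ 2.326
√(n−2) ≥ 2.326·√(1−0.459684) / 0.678 = 2.326·0.735062 / 0.678 = 2.5218
n−2 ≥ 6.3595  ⇒  n ≥ 8.3595
Smallest integer n = 9

9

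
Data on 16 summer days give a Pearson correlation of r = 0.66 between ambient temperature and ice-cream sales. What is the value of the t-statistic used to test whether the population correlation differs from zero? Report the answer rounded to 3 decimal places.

3.287

1 − r² = 1 − 0.4356 = 0.5644;  √(1−r²) = 0.751266
√(n−2) = √14 = 3.741657
t = r·√(n−2)/√(1−r²) = 0.66 · 3.741657 / 0.751266 = 3.287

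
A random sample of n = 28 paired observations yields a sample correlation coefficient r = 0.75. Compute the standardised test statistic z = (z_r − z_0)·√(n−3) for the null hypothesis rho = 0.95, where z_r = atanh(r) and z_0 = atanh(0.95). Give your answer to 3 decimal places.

Fisher z: atanh(0.75) = 0.972955, atanh(0.95) = 1.831781
z = (z_r − z_0)·√(n−3) = (0.972955 − 1.831781)·√25 = -0.858826 · 5.000000 = -4.294

-4.294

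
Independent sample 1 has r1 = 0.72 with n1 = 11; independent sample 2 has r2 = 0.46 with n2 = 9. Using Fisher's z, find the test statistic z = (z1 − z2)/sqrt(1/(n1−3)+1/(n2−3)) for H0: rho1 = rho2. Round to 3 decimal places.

z1 = atanh(0.72) = 0.907645,  z2 = atanh(0.46) = 0.497311
SE = √(1/(n1−3) + 1/(n2−3)) = √(1/8 + 1/6) = √(0.1250000 + 0.1666667) = √0.2916667 = 0.540062
z = (z1 − z2)/SE = (0.907645 − 0.497311) / 0.540062 = 0.410334 / 0.540062 = 0.760

0.760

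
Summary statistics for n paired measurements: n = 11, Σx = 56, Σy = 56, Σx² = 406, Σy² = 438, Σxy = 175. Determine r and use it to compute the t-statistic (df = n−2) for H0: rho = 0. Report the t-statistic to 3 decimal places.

-4.139

S_xy = nΣxy − ΣxΣy = 11·175 − 56·56 = 1925 − 3136 = -1211
S_xx = nΣx² − (Σx)² = 11·406 − 56² = 4466 − 3136 = 1330
S_yy = nΣy² − (Σy)² = 11·438 − 56² = 4818 − 3136 = 1682
r = S_xy / √(S_xx·S_yy) = -1211 / √(1330·1682) = -1211 / √2237060 = -1211 / 1495.6804 = -0.8097
t = r·√(n−2)/√(1−r²) = -0.8097·√9 / √(1−0.655614) = -2.429100 / 0.586844 = -4.139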